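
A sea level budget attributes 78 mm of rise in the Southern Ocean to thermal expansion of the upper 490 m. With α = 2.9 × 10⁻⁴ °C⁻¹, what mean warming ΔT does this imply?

ΔT = Δh/(αH) = 0.078 / (2.9×10⁻⁴ × 490) ≈ 0.5489 °C

0.549 °C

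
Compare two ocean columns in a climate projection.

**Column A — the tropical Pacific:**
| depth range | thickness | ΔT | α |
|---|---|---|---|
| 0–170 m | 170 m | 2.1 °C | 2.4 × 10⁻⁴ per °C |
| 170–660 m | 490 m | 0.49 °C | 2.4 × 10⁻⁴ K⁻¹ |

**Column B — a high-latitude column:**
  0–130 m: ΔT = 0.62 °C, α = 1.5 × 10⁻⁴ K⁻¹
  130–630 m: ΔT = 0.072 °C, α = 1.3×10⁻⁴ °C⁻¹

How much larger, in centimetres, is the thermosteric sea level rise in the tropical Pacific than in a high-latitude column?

A 0–170 m: 2.1 × 2.4×10⁻⁴ × 170 = 0.08568 m
A Layer 2: 0.49 × 2.4×10⁻⁴ × 490 = 0.057624 m
A total: 0.143304 m
B 130 × 0.62 × 1.5×10⁻⁴ = 0.01209 m
B 130–630 m: 0.072 × 500 × 1.3×10⁻⁴ = 0.00468 m
B total: 0.01677 m
Difference: 0.143304 − 0.01677 = 0.126534 m

13 cm larger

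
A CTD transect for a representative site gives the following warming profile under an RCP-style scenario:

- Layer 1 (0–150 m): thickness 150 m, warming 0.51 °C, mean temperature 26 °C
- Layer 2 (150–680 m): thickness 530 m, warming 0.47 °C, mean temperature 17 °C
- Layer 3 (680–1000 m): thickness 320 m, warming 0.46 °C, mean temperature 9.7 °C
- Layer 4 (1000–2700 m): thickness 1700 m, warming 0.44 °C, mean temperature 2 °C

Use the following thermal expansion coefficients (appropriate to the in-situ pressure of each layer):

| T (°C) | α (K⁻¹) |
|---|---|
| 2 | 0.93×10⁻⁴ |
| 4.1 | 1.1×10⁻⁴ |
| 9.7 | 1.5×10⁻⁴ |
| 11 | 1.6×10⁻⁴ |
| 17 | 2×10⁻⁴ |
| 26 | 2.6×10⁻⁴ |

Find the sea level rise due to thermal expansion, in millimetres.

Layer 1 at 26 °C → α = 2.6×10⁻⁴ K⁻¹
Layer 2 at 17 °C → α = 2×10⁻⁴ K⁻¹
Layer 3 at 9.7 °C → α = 1.5×10⁻⁴ K⁻¹
Layer 4 at 2 °C → α = 0.93×10⁻⁴ K⁻¹
0–150 m: 2.6×10⁻⁴ × 150 × 0.51 = 0.01989 m
2×10⁻⁴ × 530 × 0.47 = 0.04982 m
1.5×10⁻⁴ × 0.46 × 320 = 0.02208 m
1000–2700 m: 0.93×10⁻⁴ × 1700 × 0.44 = 0.069564 m
Δh = 0.01989 + 0.04982 + 0.02208 + 0.069564 = 0.161354 m

160 mm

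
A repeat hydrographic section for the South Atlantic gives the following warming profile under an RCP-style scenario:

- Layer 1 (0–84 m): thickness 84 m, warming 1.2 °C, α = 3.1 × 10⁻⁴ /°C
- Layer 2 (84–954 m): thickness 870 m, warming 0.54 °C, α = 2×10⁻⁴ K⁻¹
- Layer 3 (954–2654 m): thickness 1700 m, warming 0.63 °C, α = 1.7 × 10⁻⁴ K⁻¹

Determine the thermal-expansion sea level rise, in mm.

Layer 1: 84 × 3.1×10⁻⁴ × 1.2 = 0.031248 m
Layer 2: 2×10⁻⁴ × 870 × 0.54 = 0.09396 m
954–2654 m: 1700 × 0.63 × 1.7×10⁻⁴ = 0.18207 m
Δh = 0.031248 + 0.09396 + 0.18207 = 0.307278 m ≈ 307 mm

about 307 mm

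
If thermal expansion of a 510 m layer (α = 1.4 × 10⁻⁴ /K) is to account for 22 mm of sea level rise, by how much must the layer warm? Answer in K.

ΔT = Δh/(αH) = 0.022 / (1.4×10⁻⁴ × 510) ≈ 0.3081 K

ΔT ≈ 0.308 K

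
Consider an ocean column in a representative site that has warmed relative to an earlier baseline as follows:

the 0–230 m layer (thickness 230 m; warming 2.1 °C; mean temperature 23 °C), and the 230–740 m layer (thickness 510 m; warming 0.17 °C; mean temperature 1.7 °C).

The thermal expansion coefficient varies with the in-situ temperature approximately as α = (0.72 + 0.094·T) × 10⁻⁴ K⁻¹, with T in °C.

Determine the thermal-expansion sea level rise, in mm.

Δh ≈ 147 mm

Layer 1: α = (0.72 + 0.094×23)×10⁻⁴ = 2.882×10⁻⁴ K⁻¹
Layer 2: α = (0.72 + 0.094×1.7)×10⁻⁴ = 0.8798×10⁻⁴ K⁻¹
0–230 m: 2.882×10⁻⁴ × 2.1 × 230 = 0.1392006 m
0.17 × 0.8798×10⁻⁴ × 510 = 0.007627866 m
Δh = 0.1392006 + 0.007627866 = 0.146828466 m ≈ 147 mm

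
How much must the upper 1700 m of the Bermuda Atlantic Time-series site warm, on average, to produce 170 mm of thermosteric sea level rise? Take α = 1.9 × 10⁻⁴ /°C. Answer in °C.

ΔT = Δh/(αH) = 0.17 / (1.9×10⁻⁴ × 1700) ≈ 0.5263 °C

0.53 °C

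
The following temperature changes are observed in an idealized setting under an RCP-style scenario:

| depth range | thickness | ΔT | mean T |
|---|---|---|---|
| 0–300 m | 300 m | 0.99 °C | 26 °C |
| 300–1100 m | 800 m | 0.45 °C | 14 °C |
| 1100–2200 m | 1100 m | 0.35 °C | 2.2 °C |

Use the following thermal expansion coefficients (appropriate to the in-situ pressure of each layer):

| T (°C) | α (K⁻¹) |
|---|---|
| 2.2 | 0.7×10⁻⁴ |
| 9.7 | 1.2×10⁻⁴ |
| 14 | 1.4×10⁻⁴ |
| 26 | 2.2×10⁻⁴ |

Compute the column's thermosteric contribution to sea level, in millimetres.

Layer 1 at 26 °C → α = 2.2×10⁻⁴ K⁻¹
Layer 2 at 14 °C → α = 1.4×10⁻⁴ K⁻¹
Layer 3 at 2.2 °C → α = 0.7×10⁻⁴ K⁻¹
0–300 m: 300 × 0.99 × 2.2×10⁻⁴ = 0.06534 m
300–1100 m: 1.4×10⁻⁴ × 0.45 × 800 = 0.05040 m
Layer 3: 0.7×10⁻⁴ × 0.35 × 1100 = 0.02695 m
Δh = 0.06534 + 0.05040 + 0.02695 = 0.14269 m ≈ 143 mm

Δh = 143 mm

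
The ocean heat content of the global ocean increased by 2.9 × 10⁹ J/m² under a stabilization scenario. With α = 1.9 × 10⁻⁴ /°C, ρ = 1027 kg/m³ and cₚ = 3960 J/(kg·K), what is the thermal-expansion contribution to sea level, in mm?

Δh = αQ/(ρcₚ) = 1.9×10⁻⁴ × 2.9×10⁹ / (1027 × 3960) ≈ 0.13548 m

about 135 mm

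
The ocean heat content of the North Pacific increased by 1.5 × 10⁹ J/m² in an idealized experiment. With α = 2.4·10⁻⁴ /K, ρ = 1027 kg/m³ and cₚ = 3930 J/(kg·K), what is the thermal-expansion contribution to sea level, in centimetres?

Δh ≈ 8.92 cm

Δh = αQ/(ρcₚ) = 2.4×10⁻⁴ × 1.5×10⁹ / (1027 × 3930) ≈ 0.089195 m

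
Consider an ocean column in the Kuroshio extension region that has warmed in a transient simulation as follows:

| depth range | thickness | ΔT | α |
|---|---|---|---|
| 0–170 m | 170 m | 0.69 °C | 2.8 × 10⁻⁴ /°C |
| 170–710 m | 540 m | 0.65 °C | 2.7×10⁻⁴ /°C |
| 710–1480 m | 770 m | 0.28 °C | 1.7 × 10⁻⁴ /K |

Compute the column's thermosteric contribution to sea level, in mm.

0.69 × 170 × 2.8×10⁻⁴ = 0.032844 m
2.7×10⁻⁴ × 540 × 0.65 = 0.09477 m
710–1480 m: 770 × 1.7×10⁻⁴ × 0.28 = 0.036652 m
Δh = 0.032844 + 0.09477 + 0.036652 = 0.164266 m ≈ 164 mm

Δh ≈ 164 mm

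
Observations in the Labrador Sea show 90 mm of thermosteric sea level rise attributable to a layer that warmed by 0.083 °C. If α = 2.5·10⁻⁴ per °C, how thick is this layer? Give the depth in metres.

H ≈ 4340 m

H = Δh/(αΔT) = 0.09 / (2.5×10⁻⁴ × 0.083) ≈ 4337 m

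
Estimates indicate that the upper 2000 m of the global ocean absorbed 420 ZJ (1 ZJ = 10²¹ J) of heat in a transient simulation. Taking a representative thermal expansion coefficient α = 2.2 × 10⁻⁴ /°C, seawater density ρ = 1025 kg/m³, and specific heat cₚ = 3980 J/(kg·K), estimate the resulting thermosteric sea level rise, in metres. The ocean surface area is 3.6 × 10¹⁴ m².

0.0629 m

Per unit area: Q = 420×10²¹ / (3.6×10¹⁴) ≈ 1.167×10⁹ J/m²
Δh = αQ/(ρcₚ) = 2.2×10⁻⁴ × 1.167×10⁹ / (1025 × 3980) ≈ 0.062934 m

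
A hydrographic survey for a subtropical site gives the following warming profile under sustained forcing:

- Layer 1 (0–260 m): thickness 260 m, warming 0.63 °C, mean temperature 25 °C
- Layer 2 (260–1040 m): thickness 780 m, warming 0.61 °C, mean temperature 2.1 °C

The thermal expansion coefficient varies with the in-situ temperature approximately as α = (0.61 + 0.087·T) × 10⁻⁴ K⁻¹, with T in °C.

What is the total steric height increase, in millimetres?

Layer 1: α = (0.61 + 0.087×25)×10⁻⁴ = 2.785×10⁻⁴ K⁻¹
Layer 2: α = (0.61 + 0.087×2.1)×10⁻⁴ = 0.7927×10⁻⁴ K⁻¹
0–260 m: 2.785×10⁻⁴ × 260 × 0.63 = 0.0456183 m
260–1040 m: 780 × 0.7927×10⁻⁴ × 0.61 = 0.037716666 m
Δh = 0.0456183 + 0.037716666 = 0.083334966 m

Δh ≈ 83.3 mm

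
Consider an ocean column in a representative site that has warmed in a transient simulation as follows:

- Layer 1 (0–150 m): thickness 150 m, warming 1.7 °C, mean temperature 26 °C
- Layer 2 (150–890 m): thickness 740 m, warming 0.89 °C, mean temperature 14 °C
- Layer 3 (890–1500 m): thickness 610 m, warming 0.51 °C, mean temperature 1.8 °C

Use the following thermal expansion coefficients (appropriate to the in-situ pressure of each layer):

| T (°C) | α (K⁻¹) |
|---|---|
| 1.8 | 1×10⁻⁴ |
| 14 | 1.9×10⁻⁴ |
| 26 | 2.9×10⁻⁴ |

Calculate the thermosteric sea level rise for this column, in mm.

Δh = 230 mm

Layer 1 at 26 °C → α = 2.9×10⁻⁴ K⁻¹
Layer 2 at 14 °C → α = 1.9×10⁻⁴ K⁻¹
Layer 3 at 1.8 °C → α = 1×10⁻⁴ K⁻¹
Layer 1: 2.9×10⁻⁴ × 1.7 × 150 = 0.07395 m
150–890 m: 1.9×10⁻⁴ × 0.89 × 740 = 0.125134 m
890–1500 m: 610 × 0.51 × 1×10⁻⁴ = 0.03111 m
Δh = 0.07395 + 0.125134 + 0.03111 = 0.230194 m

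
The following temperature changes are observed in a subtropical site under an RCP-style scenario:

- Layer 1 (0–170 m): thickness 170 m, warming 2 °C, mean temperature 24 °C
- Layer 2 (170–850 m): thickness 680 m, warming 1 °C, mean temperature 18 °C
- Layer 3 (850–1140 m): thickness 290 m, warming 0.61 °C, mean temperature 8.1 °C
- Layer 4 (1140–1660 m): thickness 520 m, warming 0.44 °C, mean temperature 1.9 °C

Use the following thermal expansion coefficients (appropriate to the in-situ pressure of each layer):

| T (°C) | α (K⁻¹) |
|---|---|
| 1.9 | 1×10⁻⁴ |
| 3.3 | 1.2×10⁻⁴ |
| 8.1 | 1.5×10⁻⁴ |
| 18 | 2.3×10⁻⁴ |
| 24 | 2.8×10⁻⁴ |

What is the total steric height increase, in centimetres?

Δh ≈ 30.1 cm

Layer 1 at 24 °C → α = 2.8×10⁻⁴ K⁻¹
Layer 2 at 18 °C → α = 2.3×10⁻⁴ K⁻¹
Layer 3 at 8.1 °C → α = 1.5×10⁻⁴ K⁻¹
Layer 4 at 1.9 °C → α = 1×10⁻⁴ K⁻¹
Layer 1: 2.8×10⁻⁴ × 170 × 2 = 0.09520 m
Layer 2: 1 × 680 × 2.3×10⁻⁴ = 0.15640 m
0.61 × 1.5×10⁻⁴ × 290 = 0.026535 m
Layer 4: 1×10⁻⁴ × 0.44 × 520 = 0.02288 m
Δh = 0.09520 + 0.15640 + 0.026535 + 0.02288 = 0.301015 m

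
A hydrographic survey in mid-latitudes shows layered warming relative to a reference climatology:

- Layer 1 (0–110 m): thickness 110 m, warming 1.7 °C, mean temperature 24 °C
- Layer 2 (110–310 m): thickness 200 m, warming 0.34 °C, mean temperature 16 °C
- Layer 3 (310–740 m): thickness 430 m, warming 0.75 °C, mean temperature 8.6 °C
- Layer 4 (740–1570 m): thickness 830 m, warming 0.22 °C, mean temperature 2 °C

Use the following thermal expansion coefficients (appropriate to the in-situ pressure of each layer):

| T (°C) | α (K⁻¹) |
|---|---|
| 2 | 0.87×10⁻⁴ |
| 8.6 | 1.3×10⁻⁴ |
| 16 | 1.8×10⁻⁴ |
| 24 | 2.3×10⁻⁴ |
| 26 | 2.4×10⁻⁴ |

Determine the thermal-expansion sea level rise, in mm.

Layer 1 at 24 °C → α = 2.3×10⁻⁴ K⁻¹
Layer 2 at 16 °C → α = 1.8×10⁻⁴ K⁻¹
Layer 3 at 8.6 °C → α = 1.3×10⁻⁴ K⁻¹
Layer 4 at 2 °C → α = 0.87×10⁻⁴ K⁻¹
1.7 × 110 × 2.3×10⁻⁴ = 0.04301 m
110–310 m: 200 × 0.34 × 1.8×10⁻⁴ = 0.01224 m
0.75 × 430 × 1.3×10⁻⁴ = 0.041925 m
Layer 4: 830 × 0.22 × 0.87×10⁻⁴ = 0.0158862 m
Δh = 0.04301 + 0.01224 + 0.041925 + 0.0158862 = 0.1130612 m ≈ 113 mm

about 113 mm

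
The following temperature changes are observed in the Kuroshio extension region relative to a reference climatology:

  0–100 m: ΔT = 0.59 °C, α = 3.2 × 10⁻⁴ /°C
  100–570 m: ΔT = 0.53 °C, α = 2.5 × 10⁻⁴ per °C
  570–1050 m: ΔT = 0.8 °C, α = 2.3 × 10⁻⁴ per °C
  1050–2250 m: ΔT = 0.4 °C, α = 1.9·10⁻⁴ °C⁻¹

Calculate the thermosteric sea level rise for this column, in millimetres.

Δh ≈ 260 mm

0–100 m: 3.2×10⁻⁴ × 0.59 × 100 = 0.01888 m
100–570 m: 0.53 × 2.5×10⁻⁴ × 470 = 0.062275 m
Layer 3: 0.8 × 480 × 2.3×10⁻⁴ = 0.08832 m
0.4 × 1200 × 1.9×10⁻⁴ = 0.09120 m
Δh = 0.01888 + 0.062275 + 0.08832 + 0.09120 = 0.260675 m ≈ 260 mm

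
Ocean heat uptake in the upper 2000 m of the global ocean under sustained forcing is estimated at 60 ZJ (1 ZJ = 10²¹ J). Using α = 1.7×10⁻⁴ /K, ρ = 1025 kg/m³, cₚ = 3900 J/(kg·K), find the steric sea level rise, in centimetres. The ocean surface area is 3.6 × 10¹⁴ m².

Δh ≈ 0.709 cm

Per unit area: Q = 60×10²¹ / (3.6×10¹⁴) ≈ 1.667×10⁸ J/m²
Δh = αQ/(ρcₚ) = 1.7×10⁻⁴ × 1.667×10⁸ / (1025 × 3900) ≈ 0.0070892 m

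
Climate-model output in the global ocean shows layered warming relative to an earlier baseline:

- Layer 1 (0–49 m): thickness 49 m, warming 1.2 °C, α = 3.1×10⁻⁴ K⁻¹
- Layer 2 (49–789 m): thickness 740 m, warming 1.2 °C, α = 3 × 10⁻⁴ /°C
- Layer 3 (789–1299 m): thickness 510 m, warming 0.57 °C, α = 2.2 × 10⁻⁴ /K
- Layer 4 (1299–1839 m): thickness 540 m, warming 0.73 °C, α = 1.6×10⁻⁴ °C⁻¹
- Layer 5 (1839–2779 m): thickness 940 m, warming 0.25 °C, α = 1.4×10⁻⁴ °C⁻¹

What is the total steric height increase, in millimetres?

about 445 mm

0–49 m: 49 × 1.2 × 3.1×10⁻⁴ = 0.018228 m
740 × 1.2 × 3×10⁻⁴ = 0.26640 m
Layer 3: 0.57 × 510 × 2.2×10⁻⁴ = 0.063954 m
1.6×10⁻⁴ × 540 × 0.73 = 0.063072 m
Layer 5: 940 × 1.4×10⁻⁴ × 0.25 = 0.03290 m
Δh = 0.018228 + 0.26640 + 0.063954 + 0.063072 + 0.03290 = 0.444554 m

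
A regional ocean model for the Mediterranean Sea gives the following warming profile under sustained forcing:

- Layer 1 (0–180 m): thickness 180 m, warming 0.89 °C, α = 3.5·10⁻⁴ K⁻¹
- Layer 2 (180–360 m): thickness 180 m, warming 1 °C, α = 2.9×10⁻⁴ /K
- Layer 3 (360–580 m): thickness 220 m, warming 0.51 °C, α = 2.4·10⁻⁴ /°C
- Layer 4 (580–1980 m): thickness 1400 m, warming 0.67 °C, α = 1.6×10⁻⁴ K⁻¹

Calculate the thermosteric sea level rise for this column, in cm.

about 28.5 cm

Layer 1: 180 × 3.5×10⁻⁴ × 0.89 = 0.05607 m
180–360 m: 1 × 180 × 2.9×10⁻⁴ = 0.05220 m
360–580 m: 2.4×10⁻⁴ × 220 × 0.51 = 0.026928 m
1400 × 0.67 × 1.6×10⁻⁴ = 0.15008 m
Δh = 0.05607 + 0.05220 + 0.026928 + 0.15008 = 0.285278 m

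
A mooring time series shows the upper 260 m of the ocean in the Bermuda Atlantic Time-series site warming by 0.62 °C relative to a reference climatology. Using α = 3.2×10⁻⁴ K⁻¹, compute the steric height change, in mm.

Δh = αΔT·H = 3.2×10⁻⁴ × 0.62 × 260 = 0.051584 m

51.6 mm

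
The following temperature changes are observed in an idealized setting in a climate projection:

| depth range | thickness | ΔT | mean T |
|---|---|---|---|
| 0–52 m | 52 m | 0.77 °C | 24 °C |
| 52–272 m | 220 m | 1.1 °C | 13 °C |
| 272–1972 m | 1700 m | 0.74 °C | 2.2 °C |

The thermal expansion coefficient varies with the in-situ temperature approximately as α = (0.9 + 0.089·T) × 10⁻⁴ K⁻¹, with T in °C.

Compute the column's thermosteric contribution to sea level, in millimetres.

Δh = 200 mm

Layer 1: α = (0.9 + 0.089×24)×10⁻⁴ = 3.036×10⁻⁴ K⁻¹
Layer 2: α = (0.9 + 0.089×13)×10⁻⁴ = 2.057×10⁻⁴ K⁻¹
Layer 3: α = (0.9 + 0.089×2.2)×10⁻⁴ = 1.0958×10⁻⁴ K⁻¹
Layer 1: 52 × 3.036×10⁻⁴ × 0.77 = 0.012156144 m
1.1 × 220 × 2.057×10⁻⁴ = 0.0497794 m
Layer 3: 0.74 × 1.0958×10⁻⁴ × 1700 = 0.13785164 m
Δh = 0.012156144 + 0.0497794 + 0.13785164 = 0.199787184 m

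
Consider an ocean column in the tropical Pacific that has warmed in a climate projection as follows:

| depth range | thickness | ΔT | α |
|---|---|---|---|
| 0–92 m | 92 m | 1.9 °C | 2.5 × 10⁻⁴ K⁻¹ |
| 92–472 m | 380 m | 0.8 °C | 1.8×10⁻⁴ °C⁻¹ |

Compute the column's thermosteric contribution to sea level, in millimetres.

Layer 1: 92 × 2.5×10⁻⁴ × 1.9 = 0.04370 m
Layer 2: 0.8 × 1.8×10⁻⁴ × 380 = 0.05472 m
Δh = 0.04370 + 0.05472 = 0.09842 m ≈ 98 mm

Δh ≈ 98 mm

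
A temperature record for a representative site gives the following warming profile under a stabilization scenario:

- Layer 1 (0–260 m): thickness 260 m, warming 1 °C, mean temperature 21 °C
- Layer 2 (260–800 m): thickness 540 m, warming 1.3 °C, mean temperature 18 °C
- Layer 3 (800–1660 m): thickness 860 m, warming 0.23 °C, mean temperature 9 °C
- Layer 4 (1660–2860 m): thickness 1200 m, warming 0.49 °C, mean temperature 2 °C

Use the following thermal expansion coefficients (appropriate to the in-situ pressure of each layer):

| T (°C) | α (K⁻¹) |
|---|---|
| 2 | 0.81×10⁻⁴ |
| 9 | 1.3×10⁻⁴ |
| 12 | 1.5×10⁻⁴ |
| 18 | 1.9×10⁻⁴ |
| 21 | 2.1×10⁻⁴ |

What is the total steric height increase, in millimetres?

about 260 mm

Layer 1 at 21 °C → α = 2.1×10⁻⁴ K⁻¹
Layer 2 at 18 °C → α = 1.9×10⁻⁴ K⁻¹
Layer 3 at 9 °C → α = 1.3×10⁻⁴ K⁻¹
Layer 4 at 2 °C → α = 0.81×10⁻⁴ K⁻¹
Layer 1: 2.1×10⁻⁴ × 1 × 260 = 0.05460 m
1.3 × 1.9×10⁻⁴ × 540 = 0.13338 m
800–1660 m: 1.3×10⁻⁴ × 0.23 × 860 = 0.025714 m
0.49 × 1200 × 0.81×10⁻⁴ = 0.047628 m
Δh = 0.05460 + 0.13338 + 0.025714 + 0.047628 = 0.261322 m ≈ 260 mm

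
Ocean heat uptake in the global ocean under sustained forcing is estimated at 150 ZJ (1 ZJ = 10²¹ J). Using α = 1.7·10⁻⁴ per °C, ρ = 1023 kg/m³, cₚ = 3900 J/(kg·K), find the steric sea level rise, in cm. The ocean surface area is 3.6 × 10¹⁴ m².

1.78 cm

Per unit area: Q = 150×10²¹ / (3.6×10¹⁴) ≈ 4.167×10⁸ J/m²
Δh = αQ/(ρcₚ) = 1.7×10⁻⁴ × 4.167×10⁸ / (1023 × 3900) ≈ 0.017755 m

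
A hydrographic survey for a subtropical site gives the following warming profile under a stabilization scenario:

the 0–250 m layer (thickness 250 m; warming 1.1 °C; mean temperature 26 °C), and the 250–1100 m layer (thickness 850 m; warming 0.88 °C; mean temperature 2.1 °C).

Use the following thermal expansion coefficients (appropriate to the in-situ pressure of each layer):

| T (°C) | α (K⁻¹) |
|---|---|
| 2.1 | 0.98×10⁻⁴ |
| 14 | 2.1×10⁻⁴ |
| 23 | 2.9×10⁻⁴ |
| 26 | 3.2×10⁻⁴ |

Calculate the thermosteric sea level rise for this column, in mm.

Layer 1 at 26 °C → α = 3.2×10⁻⁴ K⁻¹
Layer 2 at 2.1 °C → α = 0.98×10⁻⁴ K⁻¹
Layer 1: 1.1 × 3.2×10⁻⁴ × 250 = 0.08800 m
250–1100 m: 0.98×10⁻⁴ × 0.88 × 850 = 0.073304 m
Δh = 0.08800 + 0.073304 = 0.161304 m

Δh ≈ 160 mm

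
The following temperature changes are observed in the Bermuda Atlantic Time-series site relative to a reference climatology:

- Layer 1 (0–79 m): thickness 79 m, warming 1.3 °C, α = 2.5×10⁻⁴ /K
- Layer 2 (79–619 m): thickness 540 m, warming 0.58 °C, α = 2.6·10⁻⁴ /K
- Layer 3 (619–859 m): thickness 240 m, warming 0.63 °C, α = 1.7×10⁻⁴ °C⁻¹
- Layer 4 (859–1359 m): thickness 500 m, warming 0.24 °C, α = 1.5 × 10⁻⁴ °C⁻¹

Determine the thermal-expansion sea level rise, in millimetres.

150 mm of thermosteric rise

Layer 1: 1.3 × 79 × 2.5×10⁻⁴ = 0.025675 m
2.6×10⁻⁴ × 0.58 × 540 = 0.081432 m
0.63 × 1.7×10⁻⁴ × 240 = 0.025704 m
500 × 1.5×10⁻⁴ × 0.24 = 0.01800 m
Δh = 0.025675 + 0.081432 + 0.025704 + 0.01800 = 0.150811 m ≈ 150 mm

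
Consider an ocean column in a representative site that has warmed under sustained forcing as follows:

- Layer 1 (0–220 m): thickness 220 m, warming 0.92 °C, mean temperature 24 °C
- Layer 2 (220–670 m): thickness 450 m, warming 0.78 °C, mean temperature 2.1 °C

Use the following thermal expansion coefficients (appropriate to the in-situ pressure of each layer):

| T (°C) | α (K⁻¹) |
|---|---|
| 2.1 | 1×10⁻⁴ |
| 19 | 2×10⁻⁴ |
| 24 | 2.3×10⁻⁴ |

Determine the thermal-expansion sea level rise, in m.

Layer 1 at 24 °C → α = 2.3×10⁻⁴ K⁻¹
Layer 2 at 2.1 °C → α = 1×10⁻⁴ K⁻¹
Layer 1: 2.3×10⁻⁴ × 220 × 0.92 = 0.046552 m
Layer 2: 0.78 × 450 × 1×10⁻⁴ = 0.03510 m
Δh = 0.046552 + 0.03510 = 0.081652 m ≈ 0.0817 m

0.0817 m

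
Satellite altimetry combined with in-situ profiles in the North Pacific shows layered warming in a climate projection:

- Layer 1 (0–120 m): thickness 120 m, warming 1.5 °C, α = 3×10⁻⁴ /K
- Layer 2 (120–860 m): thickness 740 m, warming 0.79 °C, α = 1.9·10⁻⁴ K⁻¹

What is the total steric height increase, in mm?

165 mm

120 × 1.5 × 3×10⁻⁴ = 0.05400 m
Layer 2: 740 × 0.79 × 1.9×10⁻⁴ = 0.111074 m
Δh = 0.05400 + 0.111074 = 0.165074 m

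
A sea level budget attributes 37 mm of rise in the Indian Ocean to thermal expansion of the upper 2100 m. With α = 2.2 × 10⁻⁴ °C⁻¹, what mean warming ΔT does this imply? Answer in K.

ΔT = Δh/(αH) = 0.037 / (2.2×10⁻⁴ × 2100) ≈ 0.08009 K

0.0801 K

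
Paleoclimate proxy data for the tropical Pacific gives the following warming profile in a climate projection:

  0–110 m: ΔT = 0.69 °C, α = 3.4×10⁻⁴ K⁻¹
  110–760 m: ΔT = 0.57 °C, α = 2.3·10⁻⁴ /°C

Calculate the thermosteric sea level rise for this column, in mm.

110 mm

0–110 m: 0.69 × 110 × 3.4×10⁻⁴ = 0.025806 m
0.57 × 650 × 2.3×10⁻⁴ = 0.085215 m
Δh = 0.025806 + 0.085215 = 0.111021 m ≈ 110 mm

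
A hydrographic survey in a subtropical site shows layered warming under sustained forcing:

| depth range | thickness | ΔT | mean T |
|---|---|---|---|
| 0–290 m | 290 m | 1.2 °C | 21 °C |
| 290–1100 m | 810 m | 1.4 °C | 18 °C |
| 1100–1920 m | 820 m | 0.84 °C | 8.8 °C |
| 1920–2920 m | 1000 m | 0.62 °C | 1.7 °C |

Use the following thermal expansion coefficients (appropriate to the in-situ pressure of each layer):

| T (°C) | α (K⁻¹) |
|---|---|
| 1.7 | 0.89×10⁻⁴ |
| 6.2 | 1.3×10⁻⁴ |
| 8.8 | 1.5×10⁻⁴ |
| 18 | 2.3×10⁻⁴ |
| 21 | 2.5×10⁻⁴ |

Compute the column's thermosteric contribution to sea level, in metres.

0.506 m of thermosteric rise

Layer 1 at 21 °C → α = 2.5×10⁻⁴ K⁻¹
Layer 2 at 18 °C → α = 2.3×10⁻⁴ K⁻¹
Layer 3 at 8.8 °C → α = 1.5×10⁻⁴ K⁻¹
Layer 4 at 1.7 °C → α = 0.89×10⁻⁴ K⁻¹
1.2 × 2.5×10⁻⁴ × 290 = 0.08700 m
Layer 2: 810 × 2.3×10⁻⁴ × 1.4 = 0.26082 m
1100–1920 m: 0.84 × 1.5×10⁻⁴ × 820 = 0.10332 m
0.89×10⁻⁴ × 1000 × 0.62 = 0.05518 m
Δh = 0.08700 + 0.26082 + 0.10332 + 0.05518 = 0.50632 m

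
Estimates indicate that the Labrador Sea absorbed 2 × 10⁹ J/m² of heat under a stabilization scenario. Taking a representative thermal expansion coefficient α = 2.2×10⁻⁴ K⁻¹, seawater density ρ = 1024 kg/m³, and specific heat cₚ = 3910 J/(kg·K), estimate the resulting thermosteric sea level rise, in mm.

110 mm

Δh = αQ/(ρcₚ) = 2.2×10⁻⁴ × 2×10⁹ / (1024 × 3910) ≈ 0.10989 m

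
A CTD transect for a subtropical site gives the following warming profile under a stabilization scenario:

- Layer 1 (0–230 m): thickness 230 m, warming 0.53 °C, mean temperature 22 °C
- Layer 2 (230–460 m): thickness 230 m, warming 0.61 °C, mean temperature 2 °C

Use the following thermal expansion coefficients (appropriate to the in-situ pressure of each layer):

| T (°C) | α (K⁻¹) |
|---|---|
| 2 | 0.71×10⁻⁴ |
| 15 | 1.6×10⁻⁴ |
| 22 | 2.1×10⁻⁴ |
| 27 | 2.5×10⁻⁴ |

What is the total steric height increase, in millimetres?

about 35.6 mm

Layer 1 at 22 °C → α = 2.1×10⁻⁴ K⁻¹
Layer 2 at 2 °C → α = 0.71×10⁻⁴ K⁻¹
Layer 1: 0.53 × 2.1×10⁻⁴ × 230 = 0.025599 m
Layer 2: 230 × 0.71×10⁻⁴ × 0.61 = 0.0099613 m
Δh = 0.025599 + 0.0099613 = 0.0355603 m ≈ 35.6 mm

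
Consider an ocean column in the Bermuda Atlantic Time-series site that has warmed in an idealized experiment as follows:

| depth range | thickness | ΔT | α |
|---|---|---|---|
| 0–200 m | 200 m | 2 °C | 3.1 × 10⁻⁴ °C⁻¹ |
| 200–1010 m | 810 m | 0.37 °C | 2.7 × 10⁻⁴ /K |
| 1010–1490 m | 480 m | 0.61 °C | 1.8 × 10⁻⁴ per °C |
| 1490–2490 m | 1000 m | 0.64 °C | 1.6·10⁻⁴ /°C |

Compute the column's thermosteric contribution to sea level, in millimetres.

Layer 1: 2 × 200 × 3.1×10⁻⁴ = 0.12400 m
Layer 2: 810 × 0.37 × 2.7×10⁻⁴ = 0.080919 m
1.8×10⁻⁴ × 0.61 × 480 = 0.052704 m
1490–2490 m: 1.6×10⁻⁴ × 1000 × 0.64 = 0.10240 m
Δh = 0.12400 + 0.080919 + 0.052704 + 0.10240 = 0.360023 m

Δh = 360 mm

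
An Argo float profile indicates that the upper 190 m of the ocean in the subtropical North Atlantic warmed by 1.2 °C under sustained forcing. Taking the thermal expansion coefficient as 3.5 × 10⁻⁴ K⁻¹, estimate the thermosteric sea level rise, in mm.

Δh = αΔT·H = 3.5×10⁻⁴ × 1.2 × 190 = 0.07980 m

80 mm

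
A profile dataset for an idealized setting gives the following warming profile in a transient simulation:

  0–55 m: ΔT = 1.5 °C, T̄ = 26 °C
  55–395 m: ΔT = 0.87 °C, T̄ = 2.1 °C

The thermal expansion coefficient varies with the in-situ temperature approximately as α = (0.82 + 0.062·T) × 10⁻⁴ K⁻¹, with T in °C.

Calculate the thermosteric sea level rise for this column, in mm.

Δh ≈ 48.2 mm

Layer 1: α = (0.82 + 0.062×26)×10⁻⁴ = 2.432×10⁻⁴ K⁻¹
Layer 2: α = (0.82 + 0.062×2.1)×10⁻⁴ = 0.9502×10⁻⁴ K⁻¹
0–55 m: 1.5 × 2.432×10⁻⁴ × 55 = 0.020064 m
55–395 m: 340 × 0.87 × 0.9502×10⁻⁴ = 0.028106916 m
Δh = 0.020064 + 0.028106916 = 0.048170916 m ≈ 48.2 mm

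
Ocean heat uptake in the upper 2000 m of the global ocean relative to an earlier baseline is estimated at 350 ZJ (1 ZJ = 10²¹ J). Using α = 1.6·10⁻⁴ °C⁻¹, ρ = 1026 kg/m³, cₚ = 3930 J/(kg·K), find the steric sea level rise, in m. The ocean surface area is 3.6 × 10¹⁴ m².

Per unit area: Q = 350×10²¹ / (3.6×10¹⁴) ≈ 9.722×10⁸ J/m²
Δh = αQ/(ρcₚ) = 1.6×10⁻⁴ × 9.722×10⁸ / (1026 × 3930) ≈ 0.038578 m

Δh ≈ 0.0386 m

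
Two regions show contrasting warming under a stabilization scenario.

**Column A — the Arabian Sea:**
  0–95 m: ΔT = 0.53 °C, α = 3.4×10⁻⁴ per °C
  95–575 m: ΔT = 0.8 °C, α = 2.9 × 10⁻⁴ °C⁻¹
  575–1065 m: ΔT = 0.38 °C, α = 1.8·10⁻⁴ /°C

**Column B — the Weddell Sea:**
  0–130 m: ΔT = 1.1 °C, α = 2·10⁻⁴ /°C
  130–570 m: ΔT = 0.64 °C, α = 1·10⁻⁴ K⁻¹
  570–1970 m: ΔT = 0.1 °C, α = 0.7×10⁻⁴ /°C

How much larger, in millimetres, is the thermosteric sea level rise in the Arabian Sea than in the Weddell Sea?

95.4 mm larger

A Layer 1: 95 × 3.4×10⁻⁴ × 0.53 = 0.017119 m
A Layer 2: 2.9×10⁻⁴ × 480 × 0.8 = 0.11136 m
A 490 × 1.8×10⁻⁴ × 0.38 = 0.033516 m
A total: 0.161995 m
B 1.1 × 130 × 2×10⁻⁴ = 0.02860 m
B 130–570 m: 0.64 × 1×10⁻⁴ × 440 = 0.02816 m
B 570–1970 m: 0.1 × 1400 × 0.7×10⁻⁴ = 0.00980 m
B total: 0.06656 m
Difference: 0.161995 − 0.06656 = 0.095435 m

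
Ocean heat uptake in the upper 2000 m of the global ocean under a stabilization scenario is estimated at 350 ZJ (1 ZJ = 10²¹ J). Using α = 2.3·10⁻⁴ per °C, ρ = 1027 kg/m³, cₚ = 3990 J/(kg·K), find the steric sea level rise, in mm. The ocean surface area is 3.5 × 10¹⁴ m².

Per unit area: Q = 350×10²¹ / (3.5×10¹⁴) = 1×10⁹ J/m²
Δh = αQ/(ρcₚ) = 2.3×10⁻⁴ × 1×10⁹ / (1027 × 3990) ≈ 0.056129 m

56 mm of thermosteric rise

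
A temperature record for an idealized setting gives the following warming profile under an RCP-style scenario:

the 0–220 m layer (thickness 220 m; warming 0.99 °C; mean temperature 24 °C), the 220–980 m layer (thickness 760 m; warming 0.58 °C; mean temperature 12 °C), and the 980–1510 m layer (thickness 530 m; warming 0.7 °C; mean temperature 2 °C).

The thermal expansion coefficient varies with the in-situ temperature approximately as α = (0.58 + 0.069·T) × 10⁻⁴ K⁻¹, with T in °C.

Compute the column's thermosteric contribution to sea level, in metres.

Layer 1: α = (0.58 + 0.069×24)×10⁻⁴ = 2.236×10⁻⁴ K⁻¹
Layer 2: α = (0.58 + 0.069×12)×10⁻⁴ = 1.408×10⁻⁴ K⁻¹
Layer 3: α = (0.58 + 0.069×2)×10⁻⁴ = 0.718×10⁻⁴ K⁻¹
0–220 m: 0.99 × 220 × 2.236×10⁻⁴ = 0.04870008 m
220–980 m: 0.58 × 760 × 1.408×10⁻⁴ = 0.06206464 m
980–1510 m: 0.7 × 0.718×10⁻⁴ × 530 = 0.0266378 m
Δh = 0.04870008 + 0.06206464 + 0.0266378 = 0.13740252 m

Δh ≈ 0.137 m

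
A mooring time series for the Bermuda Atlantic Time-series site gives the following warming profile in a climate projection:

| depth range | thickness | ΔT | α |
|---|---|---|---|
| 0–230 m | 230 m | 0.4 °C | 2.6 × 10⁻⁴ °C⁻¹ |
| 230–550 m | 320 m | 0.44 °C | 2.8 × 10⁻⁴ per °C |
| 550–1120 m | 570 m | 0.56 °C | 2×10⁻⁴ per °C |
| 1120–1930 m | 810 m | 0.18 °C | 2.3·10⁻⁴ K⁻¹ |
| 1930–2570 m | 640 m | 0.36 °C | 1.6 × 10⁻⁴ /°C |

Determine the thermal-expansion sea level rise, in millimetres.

Layer 1: 0.4 × 230 × 2.6×10⁻⁴ = 0.02392 m
2.8×10⁻⁴ × 320 × 0.44 = 0.039424 m
0.56 × 2×10⁻⁴ × 570 = 0.06384 m
1120–1930 m: 0.18 × 810 × 2.3×10⁻⁴ = 0.033534 m
Layer 5: 1.6×10⁻⁴ × 0.36 × 640 = 0.036864 m
Δh = 0.02392 + 0.039424 + 0.06384 + 0.033534 + 0.036864 = 0.197582 m ≈ 200 mm

about 200 mm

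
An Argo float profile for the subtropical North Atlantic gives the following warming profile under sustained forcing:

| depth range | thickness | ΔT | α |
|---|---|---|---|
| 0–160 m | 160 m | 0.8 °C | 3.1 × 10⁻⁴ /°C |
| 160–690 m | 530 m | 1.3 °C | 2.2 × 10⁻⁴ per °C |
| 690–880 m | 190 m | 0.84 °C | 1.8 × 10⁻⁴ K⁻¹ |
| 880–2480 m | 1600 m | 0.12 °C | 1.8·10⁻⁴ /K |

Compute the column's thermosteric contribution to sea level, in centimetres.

25 cm

0–160 m: 160 × 3.1×10⁻⁴ × 0.8 = 0.03968 m
160–690 m: 1.3 × 2.2×10⁻⁴ × 530 = 0.15158 m
Layer 3: 0.84 × 1.8×10⁻⁴ × 190 = 0.028728 m
1600 × 1.8×10⁻⁴ × 0.12 = 0.03456 m
Δh = 0.03968 + 0.15158 + 0.028728 + 0.03456 = 0.254548 m ≈ 25 cm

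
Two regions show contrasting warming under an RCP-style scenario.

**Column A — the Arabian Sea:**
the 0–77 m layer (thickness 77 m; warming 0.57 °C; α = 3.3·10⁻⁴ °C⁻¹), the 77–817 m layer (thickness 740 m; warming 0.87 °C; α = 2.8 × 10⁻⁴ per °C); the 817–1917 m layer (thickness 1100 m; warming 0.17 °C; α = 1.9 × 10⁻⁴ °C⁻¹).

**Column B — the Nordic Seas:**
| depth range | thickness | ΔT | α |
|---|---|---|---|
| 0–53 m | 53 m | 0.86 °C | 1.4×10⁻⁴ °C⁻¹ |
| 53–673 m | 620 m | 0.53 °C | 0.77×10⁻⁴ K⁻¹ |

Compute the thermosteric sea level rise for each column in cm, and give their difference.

A 0–77 m: 3.3×10⁻⁴ × 77 × 0.57 = 0.0144837 m
A Layer 2: 0.87 × 2.8×10⁻⁴ × 740 = 0.180264 m
A 817–1917 m: 0.17 × 1.9×10⁻⁴ × 1100 = 0.03553 m
A total: 0.2302777 m
B Layer 1: 1.4×10⁻⁴ × 53 × 0.86 = 0.0063812 m
B Layer 2: 620 × 0.53 × 0.77×10⁻⁴ = 0.0253022 m
B total: 0.0316834 m
Difference: 0.2302777 − 0.0316834 = 0.1985943 m

Δh_A ≈ 23 cm, Δh_B ≈ 3.2 cm; difference ≈ 20 cm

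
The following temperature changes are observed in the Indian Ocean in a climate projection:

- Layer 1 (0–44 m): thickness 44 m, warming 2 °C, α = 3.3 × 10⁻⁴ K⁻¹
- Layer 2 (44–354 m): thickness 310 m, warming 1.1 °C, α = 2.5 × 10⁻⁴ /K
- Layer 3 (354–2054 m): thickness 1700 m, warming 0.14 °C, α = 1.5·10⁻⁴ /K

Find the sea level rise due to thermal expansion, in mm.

0–44 m: 2 × 44 × 3.3×10⁻⁴ = 0.02904 m
Layer 2: 310 × 2.5×10⁻⁴ × 1.1 = 0.08525 m
Layer 3: 1700 × 0.14 × 1.5×10⁻⁴ = 0.03570 m
Δh = 0.02904 + 0.08525 + 0.03570 = 0.14999 m ≈ 150 mm

Δh = 150 mm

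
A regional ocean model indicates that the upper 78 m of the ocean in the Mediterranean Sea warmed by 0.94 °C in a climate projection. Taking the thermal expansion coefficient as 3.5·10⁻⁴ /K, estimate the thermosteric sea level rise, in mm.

Δh = 25.7 mm

Δh = αΔT·H = 3.5×10⁻⁴ × 0.94 × 78 = 0.025662 m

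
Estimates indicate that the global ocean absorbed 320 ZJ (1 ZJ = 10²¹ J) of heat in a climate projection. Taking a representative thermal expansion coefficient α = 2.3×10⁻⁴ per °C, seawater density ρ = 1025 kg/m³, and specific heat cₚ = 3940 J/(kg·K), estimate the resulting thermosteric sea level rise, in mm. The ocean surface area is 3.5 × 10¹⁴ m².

52.1 mm of thermosteric rise

Per unit area: Q = 320×10²¹ / (3.5×10¹⁴) ≈ 9.143×10⁸ J/m²
Δh = αQ/(ρcₚ) = 2.3×10⁻⁴ × 9.143×10⁸ / (1025 × 3940) ≈ 0.052071 m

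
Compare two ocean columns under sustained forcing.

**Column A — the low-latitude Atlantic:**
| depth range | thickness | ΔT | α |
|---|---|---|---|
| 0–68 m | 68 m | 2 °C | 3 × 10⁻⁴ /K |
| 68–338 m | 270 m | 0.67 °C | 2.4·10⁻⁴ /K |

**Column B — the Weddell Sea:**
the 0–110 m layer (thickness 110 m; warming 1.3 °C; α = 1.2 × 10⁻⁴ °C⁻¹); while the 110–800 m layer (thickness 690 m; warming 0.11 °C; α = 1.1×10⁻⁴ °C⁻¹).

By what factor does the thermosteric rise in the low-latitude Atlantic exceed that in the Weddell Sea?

A 0–68 m: 2 × 3×10⁻⁴ × 68 = 0.04080 m
A 2.4×10⁻⁴ × 270 × 0.67 = 0.043416 m
A total: 0.084216 m
B 1.3 × 110 × 1.2×10⁻⁴ = 0.01716 m
B Layer 2: 690 × 1.1×10⁻⁴ × 0.11 = 0.008349 m
B total: 0.025509 m
Ratio: 0.084216 / 0.025509 ≈ 3.301

3.30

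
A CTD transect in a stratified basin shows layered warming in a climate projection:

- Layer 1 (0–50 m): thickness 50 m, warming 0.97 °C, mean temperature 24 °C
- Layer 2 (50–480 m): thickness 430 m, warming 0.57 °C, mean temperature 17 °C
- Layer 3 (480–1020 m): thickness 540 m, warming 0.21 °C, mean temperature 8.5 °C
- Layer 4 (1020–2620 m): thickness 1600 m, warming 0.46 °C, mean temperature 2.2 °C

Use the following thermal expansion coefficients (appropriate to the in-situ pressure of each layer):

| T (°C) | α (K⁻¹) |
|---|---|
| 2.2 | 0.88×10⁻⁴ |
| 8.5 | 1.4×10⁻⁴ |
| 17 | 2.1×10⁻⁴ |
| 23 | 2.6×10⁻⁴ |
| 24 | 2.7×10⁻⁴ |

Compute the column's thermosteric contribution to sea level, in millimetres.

Layer 1 at 24 °C → α = 2.7×10⁻⁴ K⁻¹
Layer 2 at 17 °C → α = 2.1×10⁻⁴ K⁻¹
Layer 3 at 8.5 °C → α = 1.4×10⁻⁴ K⁻¹
Layer 4 at 2.2 °C → α = 0.88×10⁻⁴ K⁻¹
Layer 1: 50 × 0.97 × 2.7×10⁻⁴ = 0.013095 m
2.1×10⁻⁴ × 0.57 × 430 = 0.051471 m
480–1020 m: 540 × 1.4×10⁻⁴ × 0.21 = 0.015876 m
Layer 4: 0.46 × 0.88×10⁻⁴ × 1600 = 0.064768 m
Δh = 0.013095 + 0.051471 + 0.015876 + 0.064768 = 0.14521 m

145 mm of thermosteric rise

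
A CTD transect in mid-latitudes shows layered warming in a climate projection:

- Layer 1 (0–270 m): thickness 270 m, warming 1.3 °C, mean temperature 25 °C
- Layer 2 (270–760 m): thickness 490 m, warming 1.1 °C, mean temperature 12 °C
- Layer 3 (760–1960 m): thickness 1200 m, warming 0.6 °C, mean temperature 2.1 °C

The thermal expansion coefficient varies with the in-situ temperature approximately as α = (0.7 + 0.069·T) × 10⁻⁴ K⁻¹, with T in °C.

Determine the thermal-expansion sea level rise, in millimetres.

Layer 1: α = (0.7 + 0.069×25)×10⁻⁴ = 2.425×10⁻⁴ K⁻¹
Layer 2: α = (0.7 + 0.069×12)×10⁻⁴ = 1.528×10⁻⁴ K⁻¹
Layer 3: α = (0.7 + 0.069×2.1)×10⁻⁴ = 0.8449×10⁻⁴ K⁻¹
1.3 × 270 × 2.425×10⁻⁴ = 0.0851175 m
Layer 2: 1.528×10⁻⁴ × 490 × 1.1 = 0.0823592 m
760–1960 m: 1200 × 0.8449×10⁻⁴ × 0.6 = 0.0608328 m
Δh = 0.0851175 + 0.0823592 + 0.0608328 = 0.2283095 m

Δh ≈ 228 mm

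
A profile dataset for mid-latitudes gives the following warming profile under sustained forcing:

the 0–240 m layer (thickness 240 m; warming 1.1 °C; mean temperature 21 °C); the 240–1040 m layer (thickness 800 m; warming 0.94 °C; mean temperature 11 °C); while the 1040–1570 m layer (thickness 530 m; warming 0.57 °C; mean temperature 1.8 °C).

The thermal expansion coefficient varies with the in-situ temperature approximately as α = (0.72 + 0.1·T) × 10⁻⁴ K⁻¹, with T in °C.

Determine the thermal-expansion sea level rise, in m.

0.24 m

Layer 1: α = (0.72 + 0.1×21)×10⁻⁴ = 2.82×10⁻⁴ K⁻¹
Layer 2: α = (0.72 + 0.1×11)×10⁻⁴ = 1.82×10⁻⁴ K⁻¹
Layer 3: α = (0.72 + 0.1×1.8)×10⁻⁴ = 0.9×10⁻⁴ K⁻¹
240 × 2.82×10⁻⁴ × 1.1 = 0.074448 m
800 × 1.82×10⁻⁴ × 0.94 = 0.136864 m
0.9×10⁻⁴ × 0.57 × 530 = 0.027189 m
Δh = 0.074448 + 0.136864 + 0.027189 = 0.238501 m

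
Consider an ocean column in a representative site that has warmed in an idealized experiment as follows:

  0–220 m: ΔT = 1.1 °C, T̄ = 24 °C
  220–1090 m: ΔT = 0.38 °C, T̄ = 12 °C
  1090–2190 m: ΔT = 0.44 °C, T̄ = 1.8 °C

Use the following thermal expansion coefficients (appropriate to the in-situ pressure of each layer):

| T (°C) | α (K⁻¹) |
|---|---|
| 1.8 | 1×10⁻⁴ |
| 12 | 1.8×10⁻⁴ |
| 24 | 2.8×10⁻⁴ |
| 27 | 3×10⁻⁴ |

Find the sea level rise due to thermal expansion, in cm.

Layer 1 at 24 °C → α = 2.8×10⁻⁴ K⁻¹
Layer 2 at 12 °C → α = 1.8×10⁻⁴ K⁻¹
Layer 3 at 1.8 °C → α = 1×10⁻⁴ K⁻¹
220 × 2.8×10⁻⁴ × 1.1 = 0.06776 m
Layer 2: 1.8×10⁻⁴ × 0.38 × 870 = 0.059508 m
1090–2190 m: 0.44 × 1×10⁻⁴ × 1100 = 0.04840 m
Δh = 0.06776 + 0.059508 + 0.04840 = 0.175668 m

about 17.6 cm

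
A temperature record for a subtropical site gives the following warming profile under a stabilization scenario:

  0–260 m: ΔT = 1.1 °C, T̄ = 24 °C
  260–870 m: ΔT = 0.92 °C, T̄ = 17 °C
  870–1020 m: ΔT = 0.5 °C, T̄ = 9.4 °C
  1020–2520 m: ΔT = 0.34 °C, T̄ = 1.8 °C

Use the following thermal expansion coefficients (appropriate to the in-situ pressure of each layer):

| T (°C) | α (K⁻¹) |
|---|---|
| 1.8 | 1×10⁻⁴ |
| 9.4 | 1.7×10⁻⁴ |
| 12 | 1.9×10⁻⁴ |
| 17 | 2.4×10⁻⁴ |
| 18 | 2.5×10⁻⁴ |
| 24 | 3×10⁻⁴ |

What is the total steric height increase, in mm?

about 284 mm

Layer 1 at 24 °C → α = 3×10⁻⁴ K⁻¹
Layer 2 at 17 °C → α = 2.4×10⁻⁴ K⁻¹
Layer 3 at 9.4 °C → α = 1.7×10⁻⁴ K⁻¹
Layer 4 at 1.8 °C → α = 1×10⁻⁴ K⁻¹
1.1 × 260 × 3×10⁻⁴ = 0.08580 m
0.92 × 2.4×10⁻⁴ × 610 = 0.134688 m
870–1020 m: 0.5 × 1.7×10⁻⁴ × 150 = 0.01275 m
1020–2520 m: 1×10⁻⁴ × 0.34 × 1500 = 0.05100 m
Δh = 0.08580 + 0.134688 + 0.01275 + 0.05100 = 0.284238 m ≈ 284 mm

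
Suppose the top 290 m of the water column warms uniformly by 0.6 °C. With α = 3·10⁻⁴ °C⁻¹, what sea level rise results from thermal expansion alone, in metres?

Δh = αΔT·H = 3×10⁻⁴ × 0.6 × 290 = 0.05220 m

about 0.052 m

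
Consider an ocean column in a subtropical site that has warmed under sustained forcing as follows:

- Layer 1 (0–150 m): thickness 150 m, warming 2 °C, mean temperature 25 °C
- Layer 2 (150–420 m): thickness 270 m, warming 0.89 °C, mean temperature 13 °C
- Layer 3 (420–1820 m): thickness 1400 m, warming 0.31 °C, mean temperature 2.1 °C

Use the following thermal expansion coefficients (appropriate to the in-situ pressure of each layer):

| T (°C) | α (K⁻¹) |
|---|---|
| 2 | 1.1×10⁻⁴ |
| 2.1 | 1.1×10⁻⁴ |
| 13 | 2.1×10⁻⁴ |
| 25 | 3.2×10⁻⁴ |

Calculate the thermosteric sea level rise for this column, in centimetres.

Layer 1 at 25 °C → α = 3.2×10⁻⁴ K⁻¹
Layer 2 at 13 °C → α = 2.1×10⁻⁴ K⁻¹
Layer 3 at 2.1 °C → α = 1.1×10⁻⁴ K⁻¹
2 × 3.2×10⁻⁴ × 150 = 0.09600 m
270 × 2.1×10⁻⁴ × 0.89 = 0.050463 m
1.1×10⁻⁴ × 1400 × 0.31 = 0.04774 m
Δh = 0.09600 + 0.050463 + 0.04774 = 0.194203 m

about 19.4 cm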